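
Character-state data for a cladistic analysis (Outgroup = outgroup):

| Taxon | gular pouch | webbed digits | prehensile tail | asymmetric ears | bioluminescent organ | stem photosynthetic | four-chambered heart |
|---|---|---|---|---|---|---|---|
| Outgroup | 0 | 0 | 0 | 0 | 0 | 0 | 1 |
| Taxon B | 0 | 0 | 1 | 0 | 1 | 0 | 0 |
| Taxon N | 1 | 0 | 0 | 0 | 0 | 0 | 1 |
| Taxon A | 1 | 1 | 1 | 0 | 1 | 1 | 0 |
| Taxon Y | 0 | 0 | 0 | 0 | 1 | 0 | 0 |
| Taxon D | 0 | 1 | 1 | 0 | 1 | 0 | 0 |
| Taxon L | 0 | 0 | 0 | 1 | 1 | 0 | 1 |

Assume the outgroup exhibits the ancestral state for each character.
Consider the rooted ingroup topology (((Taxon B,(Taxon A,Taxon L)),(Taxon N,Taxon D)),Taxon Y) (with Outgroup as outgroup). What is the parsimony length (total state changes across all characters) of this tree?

Map each character onto (((Taxon B,(Taxon A,Taxon L)),(Taxon N,Taxon D)),Taxon Y) (rooted by Outgroup) and count the minimum state changes it requires (Fitch parsimony):
gular pouch: 2; webbed digits: 2; prehensile tail: 3; asymmetric ears: 1; bioluminescent organ: 2; stem photosynthetic: 1; four-chambered heart: 3.
Total tree length = 14.

14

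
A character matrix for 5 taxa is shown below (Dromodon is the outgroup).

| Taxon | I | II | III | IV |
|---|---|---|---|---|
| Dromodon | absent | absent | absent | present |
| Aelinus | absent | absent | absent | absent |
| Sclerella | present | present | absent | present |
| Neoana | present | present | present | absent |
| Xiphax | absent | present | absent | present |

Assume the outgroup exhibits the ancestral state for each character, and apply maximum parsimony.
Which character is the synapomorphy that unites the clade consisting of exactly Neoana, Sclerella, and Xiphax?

Character polarity is set by the outgroup: the derived state is whichever differs from the outgroup's state, so for IV the derived state is 'absent', and for the remaining characters it is 'present'.
Only Neoana and Sclerella show the derived state 'present' for I, supporting them as a clade.
Only Neoana, Sclerella, and Xiphax show the derived state 'present' for II, supporting them as a clade.
III (derived state 'present') is unique to Neoana (autapomorphy; uninformative for grouping).
IV groups Aelinus and Neoana, which is incompatible with the clades supported by the remaining characters; treating it as convergent (homoplasy) costs fewer steps than any alternative tree.
Most parsimonious ingroup topology: (Aelinus,((Sclerella,Neoana),Xiphax)).
The clade {Neoana, Sclerella, Xiphax} is supported by II: its derived state 'present' occurs in exactly those taxa and in no other taxon (including the outgroup).

II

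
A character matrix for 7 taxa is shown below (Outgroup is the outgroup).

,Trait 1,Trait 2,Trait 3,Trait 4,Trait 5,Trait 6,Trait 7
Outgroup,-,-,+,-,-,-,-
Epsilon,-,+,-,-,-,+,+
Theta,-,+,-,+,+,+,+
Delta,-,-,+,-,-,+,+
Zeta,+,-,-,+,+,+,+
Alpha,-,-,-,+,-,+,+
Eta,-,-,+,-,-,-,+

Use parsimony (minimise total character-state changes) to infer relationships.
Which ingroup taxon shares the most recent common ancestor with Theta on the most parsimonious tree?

Zeta

Character polarity is set by the outgroup: the derived state is whichever differs from the outgroup's state, so for Trait 3 the derived state is '-', and for the remaining characters it is '+'.
Trait 1 (derived state '+') is unique to Zeta (autapomorphy; uninformative for grouping).
Trait 2 groups Epsilon and Theta, which is incompatible with the clades supported by the remaining characters; treating it as convergent (homoplasy) costs fewer steps than any alternative tree.
Trait 3: derived state '-' in Alpha, Epsilon, Theta, and Zeta only — synapomorphy for {Alpha, Epsilon, Theta, Zeta}.
Trait 4 (derived state '+') is shared by Alpha, Theta, and Zeta — a synapomorphy uniting that clade.
Only Theta and Zeta show the derived state '+' for Trait 5, supporting them as a clade.
Trait 6 (derived state '+') is shared by Alpha, Delta, Epsilon, Theta, and Zeta — a synapomorphy uniting that clade.
Trait 7 (derived state '+') is shared by all ingroup taxa — unites the whole ingroup.
Most parsimonious ingroup topology: (((Epsilon,((Theta,Zeta),Alpha)),Delta),Eta).
Theta and Zeta form a cherry on this tree, so they are sister taxa.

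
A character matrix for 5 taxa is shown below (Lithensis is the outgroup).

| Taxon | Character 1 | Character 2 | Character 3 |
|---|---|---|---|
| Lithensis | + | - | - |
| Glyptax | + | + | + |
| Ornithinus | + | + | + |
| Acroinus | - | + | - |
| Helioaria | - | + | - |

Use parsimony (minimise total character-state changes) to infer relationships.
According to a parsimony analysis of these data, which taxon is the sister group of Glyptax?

Character polarity is set by the outgroup: the derived state is whichever differs from the outgroup's state, so for Character 1 the derived state is '-', and for the remaining characters it is '+'.
Character 1 (derived state '-') is shared by Acroinus and Helioaria — a synapomorphy uniting that clade.
All ingroup taxa share the derived state '+' for Character 2; it defines the ingroup but does not resolve relationships within it.
Only Glyptax and Ornithinus show the derived state '+' for Character 3, supporting them as a clade.
Most parsimonious ingroup topology: ((Glyptax,Ornithinus),(Acroinus,Helioaria)).
Glyptax and Ornithinus form a cherry on this tree, so they are sister taxa.

Ornithinus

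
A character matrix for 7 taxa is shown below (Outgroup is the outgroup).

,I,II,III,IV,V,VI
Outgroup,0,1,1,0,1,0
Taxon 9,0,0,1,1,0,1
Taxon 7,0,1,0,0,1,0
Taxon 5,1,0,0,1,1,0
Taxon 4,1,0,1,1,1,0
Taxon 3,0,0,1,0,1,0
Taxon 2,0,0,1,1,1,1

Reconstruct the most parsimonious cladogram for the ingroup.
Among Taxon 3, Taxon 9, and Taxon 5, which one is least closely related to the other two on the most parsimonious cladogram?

Taxon 3

Character polarity is set by the outgroup: the derived state is whichever differs from the outgroup's state, so for II, III, V the derived state is '0', and for the remaining characters it is '1'.
I (derived state '1') is shared by Taxon 4 and Taxon 5 — a synapomorphy uniting that clade.
Only Taxon 2, Taxon 3, Taxon 4, Taxon 5, and Taxon 9 show the derived state '0' for II, supporting them as a clade.
III groups Taxon 5 and Taxon 7, which is incompatible with the clades supported by the remaining characters; treating it as convergent (homoplasy) costs fewer steps than any alternative tree.
IV (derived state '1') is shared by Taxon 2, Taxon 4, Taxon 5, and Taxon 9 — a synapomorphy uniting that clade.
V (derived state '0') is unique to Taxon 9 (autapomorphy; uninformative for grouping).
Only Taxon 2 and Taxon 9 show the derived state '1' for VI, supporting them as a clade.
Most parsimonious ingroup topology: ((((Taxon 9,Taxon 2),(Taxon 5,Taxon 4)),Taxon 3),Taxon 7).
Taxon 5 and Taxon 9 share a more recent common ancestor with each other than either does with Taxon 3, so Taxon 3 is the least closely related of the three.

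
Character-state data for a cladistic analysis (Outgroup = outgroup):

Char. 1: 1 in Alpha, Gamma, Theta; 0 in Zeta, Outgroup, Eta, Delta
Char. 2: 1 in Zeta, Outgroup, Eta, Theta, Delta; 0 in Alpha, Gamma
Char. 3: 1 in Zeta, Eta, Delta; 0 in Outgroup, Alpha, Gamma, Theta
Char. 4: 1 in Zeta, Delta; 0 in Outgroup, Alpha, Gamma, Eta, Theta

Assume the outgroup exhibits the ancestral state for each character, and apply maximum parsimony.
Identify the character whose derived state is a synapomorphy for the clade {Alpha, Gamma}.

Char. 2

Character polarity is set by the outgroup: the derived state is whichever differs from the outgroup's state, so for Char. 2 the derived state is '0', and for the remaining characters it is '1'.
Only Alpha, Gamma, and Theta show the derived state '1' for Char. 1, supporting them as a clade.
Only Alpha and Gamma show the derived state '0' for Char. 2, supporting them as a clade.
Char. 3 (derived state '1') is shared by Delta, Eta, and Zeta — a synapomorphy uniting that clade.
Char. 4 (derived state '1') is shared by Delta and Zeta — a synapomorphy uniting that clade.
Most parsimonious ingroup topology: (((Alpha,Gamma),Theta),(Eta,(Delta,Zeta))).
The clade {Alpha, Gamma} is supported by Char. 2: its derived state '0' occurs in exactly those taxa and in no other taxon (including the outgroup).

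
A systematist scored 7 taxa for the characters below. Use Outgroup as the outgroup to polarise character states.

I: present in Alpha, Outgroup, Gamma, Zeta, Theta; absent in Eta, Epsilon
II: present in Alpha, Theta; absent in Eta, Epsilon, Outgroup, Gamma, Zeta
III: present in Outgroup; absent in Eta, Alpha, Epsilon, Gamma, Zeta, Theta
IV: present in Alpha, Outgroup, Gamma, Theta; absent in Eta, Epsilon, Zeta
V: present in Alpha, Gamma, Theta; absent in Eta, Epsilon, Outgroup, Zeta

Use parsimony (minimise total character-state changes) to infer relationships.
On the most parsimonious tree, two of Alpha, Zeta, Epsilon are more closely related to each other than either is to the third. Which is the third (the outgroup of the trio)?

Alpha

Character polarity is set by the outgroup: the derived state is whichever differs from the outgroup's state, so for I, III, IV the derived state is 'absent', and for the remaining characters it is 'present'.
I (derived state 'absent') is shared by Epsilon and Eta — a synapomorphy uniting that clade.
II (derived state 'present') is shared by Alpha and Theta — a synapomorphy uniting that clade.
All ingroup taxa share the derived state 'absent' for III; it defines the ingroup but does not resolve relationships within it.
IV: derived state 'absent' in Epsilon, Eta, and Zeta only — synapomorphy for {Epsilon, Eta, Zeta}.
Only Alpha, Gamma, and Theta show the derived state 'present' for V, supporting them as a clade.
Most parsimonious ingroup topology: (((Theta,Alpha),Gamma),(Zeta,(Epsilon,Eta))).
Zeta and Epsilon share a more recent common ancestor with each other than either does with Alpha, so Alpha is the least closely related of the three.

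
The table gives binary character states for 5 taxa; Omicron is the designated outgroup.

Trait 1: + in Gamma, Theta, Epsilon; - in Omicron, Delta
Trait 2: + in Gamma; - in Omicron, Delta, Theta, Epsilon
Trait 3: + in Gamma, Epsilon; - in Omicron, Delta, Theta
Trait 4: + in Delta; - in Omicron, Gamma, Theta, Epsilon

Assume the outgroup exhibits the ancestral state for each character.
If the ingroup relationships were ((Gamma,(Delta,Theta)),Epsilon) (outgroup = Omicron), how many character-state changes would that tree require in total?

6

Map each character onto ((Gamma,(Delta,Theta)),Epsilon) (rooted by Omicron) and count the minimum state changes it requires (Fitch parsimony):
Trait 1: 2; Trait 2: 1; Trait 3: 2; Trait 4: 1.
Total tree length = 6.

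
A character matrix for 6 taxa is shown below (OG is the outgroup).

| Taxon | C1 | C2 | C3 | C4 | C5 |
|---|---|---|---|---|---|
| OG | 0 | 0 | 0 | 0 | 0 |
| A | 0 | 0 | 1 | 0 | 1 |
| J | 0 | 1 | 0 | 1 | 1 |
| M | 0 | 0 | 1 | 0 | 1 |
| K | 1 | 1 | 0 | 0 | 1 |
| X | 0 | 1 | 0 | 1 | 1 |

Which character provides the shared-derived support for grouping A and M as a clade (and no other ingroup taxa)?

The outgroup has state '0' for every character, so '1' is the derived state throughout.
C1 (derived state '1') is unique to K (autapomorphy; uninformative for grouping).
Only J, K, and X show the derived state '1' for C2, supporting them as a clade.
Only A and M show the derived state '1' for C3, supporting them as a clade.
C4: derived state '1' in J and X only — synapomorphy for {J, X}.
C5 (derived state '1') is shared by all ingroup taxa — unites the whole ingroup.
Most parsimonious ingroup topology: ((A,M),((J,X),K)).
The clade {A, M} is supported by C3: its derived state '1' occurs in exactly those taxa and in no other taxon (including the outgroup).

C3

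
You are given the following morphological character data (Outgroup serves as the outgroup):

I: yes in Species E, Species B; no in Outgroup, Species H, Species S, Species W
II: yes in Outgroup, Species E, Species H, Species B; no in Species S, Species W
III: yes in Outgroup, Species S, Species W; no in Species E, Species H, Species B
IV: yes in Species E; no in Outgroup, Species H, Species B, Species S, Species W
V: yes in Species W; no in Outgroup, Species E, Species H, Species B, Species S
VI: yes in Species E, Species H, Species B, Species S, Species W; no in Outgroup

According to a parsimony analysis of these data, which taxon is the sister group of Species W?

Species S

Character polarity is set by the outgroup: the derived state is whichever differs from the outgroup's state, so for II, III the derived state is 'no', and for the remaining characters it is 'yes'.
Only Species B and Species E show the derived state 'yes' for I, supporting them as a clade.
II (derived state 'no') is shared by Species S and Species W — a synapomorphy uniting that clade.
III: derived state 'no' in Species B, Species E, and Species H only — synapomorphy for {Species B, Species E, Species H}.
IV: derived state 'yes' in Species E only — an autapomorphy, so it tells us nothing about relationships among taxa.
V: derived state 'yes' in Species W only — an autapomorphy, so it tells us nothing about relationships among taxa.
VI (derived state 'yes') is shared by all ingroup taxa — unites the whole ingroup.
Most parsimonious ingroup topology: (((Species E,Species B),Species H),(Species S,Species W)).
Species W and Species S form a cherry on this tree, so they are sister taxa.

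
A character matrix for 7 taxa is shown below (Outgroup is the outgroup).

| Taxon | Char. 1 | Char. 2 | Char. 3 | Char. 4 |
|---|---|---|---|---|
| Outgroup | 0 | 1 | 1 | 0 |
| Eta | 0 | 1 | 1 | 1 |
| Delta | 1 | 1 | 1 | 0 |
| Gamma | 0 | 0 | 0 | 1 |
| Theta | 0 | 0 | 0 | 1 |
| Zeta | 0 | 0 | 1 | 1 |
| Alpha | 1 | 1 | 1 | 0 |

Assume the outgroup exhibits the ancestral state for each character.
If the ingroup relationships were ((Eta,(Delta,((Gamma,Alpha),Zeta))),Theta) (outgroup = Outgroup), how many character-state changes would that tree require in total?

10

Map each character onto ((Eta,(Delta,((Gamma,Alpha),Zeta))),Theta) (rooted by Outgroup) and count the minimum state changes it requires (Fitch parsimony):
Char. 1: 2; Char. 2: 3; Char. 3: 2; Char. 4: 3.
Total tree length = 10.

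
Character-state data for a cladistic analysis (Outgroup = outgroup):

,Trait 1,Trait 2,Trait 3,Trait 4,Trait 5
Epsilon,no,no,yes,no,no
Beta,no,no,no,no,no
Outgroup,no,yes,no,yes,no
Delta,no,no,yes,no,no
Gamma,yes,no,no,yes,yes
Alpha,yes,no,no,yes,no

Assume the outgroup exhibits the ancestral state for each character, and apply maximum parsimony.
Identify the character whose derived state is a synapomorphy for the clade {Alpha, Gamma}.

Character polarity is set by the outgroup: the derived state is whichever differs from the outgroup's state, so for Trait 2, Trait 4 the derived state is 'no', and for the remaining characters it is 'yes'.
Trait 1: derived state 'yes' in Alpha and Gamma only — synapomorphy for {Alpha, Gamma}.
All ingroup taxa share the derived state 'no' for Trait 2; it defines the ingroup but does not resolve relationships within it.
Only Delta and Epsilon show the derived state 'yes' for Trait 3, supporting them as a clade.
Trait 4 (derived state 'no') is shared by Beta, Delta, and Epsilon — a synapomorphy uniting that clade.
Trait 5: derived state 'yes' in Gamma only — an autapomorphy, so it tells us nothing about relationships among taxa.
Most parsimonious ingroup topology: ((Beta,(Delta,Epsilon)),(Alpha,Gamma)).
The clade {Alpha, Gamma} is supported by Trait 1: its derived state 'yes' occurs in exactly those taxa and in no other taxon (including the outgroup).

Trait 1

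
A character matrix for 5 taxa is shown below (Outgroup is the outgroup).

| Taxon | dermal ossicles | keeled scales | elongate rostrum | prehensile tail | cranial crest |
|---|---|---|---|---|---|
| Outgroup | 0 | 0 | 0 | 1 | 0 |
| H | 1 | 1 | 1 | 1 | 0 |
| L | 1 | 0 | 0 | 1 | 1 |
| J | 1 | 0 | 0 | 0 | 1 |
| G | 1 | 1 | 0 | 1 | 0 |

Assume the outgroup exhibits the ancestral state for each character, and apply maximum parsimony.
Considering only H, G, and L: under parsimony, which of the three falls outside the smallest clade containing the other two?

L

Character polarity is set by the outgroup: the derived state is whichever differs from the outgroup's state, so for prehensile tail the derived state is '0', and for the remaining characters it is '1'.
All ingroup taxa share the derived state '1' for dermal ossicles; it defines the ingroup but does not resolve relationships within it.
keeled scales: derived state '1' in G and H only — synapomorphy for {G, H}.
elongate rostrum: derived state '1' in H only — an autapomorphy, so it tells us nothing about relationships among taxa.
prehensile tail: derived state '0' in J only — an autapomorphy, so it tells us nothing about relationships among taxa.
cranial crest: derived state '1' in J and L only — synapomorphy for {J, L}.
Most parsimonious ingroup topology: ((H,G),(L,J)).
H and G share a more recent common ancestor with each other than either does with L, so L is the least closely related of the three.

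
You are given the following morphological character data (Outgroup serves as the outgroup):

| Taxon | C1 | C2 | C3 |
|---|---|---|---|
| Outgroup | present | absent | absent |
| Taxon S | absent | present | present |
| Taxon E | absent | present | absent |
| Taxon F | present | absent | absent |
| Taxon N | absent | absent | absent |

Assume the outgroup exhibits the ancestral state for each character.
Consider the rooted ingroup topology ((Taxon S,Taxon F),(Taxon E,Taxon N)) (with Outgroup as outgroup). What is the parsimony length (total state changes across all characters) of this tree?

Map each character onto ((Taxon S,Taxon F),(Taxon E,Taxon N)) (rooted by Outgroup) and count the minimum state changes it requires (Fitch parsimony):
C1: 2; C2: 2; C3: 1.
Total tree length = 5.

5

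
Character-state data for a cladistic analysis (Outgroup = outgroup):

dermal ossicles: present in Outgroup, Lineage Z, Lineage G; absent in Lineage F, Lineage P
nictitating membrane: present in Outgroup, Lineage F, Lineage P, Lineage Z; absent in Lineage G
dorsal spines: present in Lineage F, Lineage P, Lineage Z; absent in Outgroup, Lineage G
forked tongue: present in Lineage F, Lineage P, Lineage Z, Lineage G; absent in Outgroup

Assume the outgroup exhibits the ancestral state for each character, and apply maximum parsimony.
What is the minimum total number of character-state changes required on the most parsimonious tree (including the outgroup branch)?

Character polarity is set by the outgroup: the derived state is whichever differs from the outgroup's state, so for dermal ossicles, nictitating membrane the derived state is 'absent', and for the remaining characters it is 'present'.
dermal ossicles: derived state 'absent' in Lineage F and Lineage P only — synapomorphy for {Lineage F, Lineage P}.
nictitating membrane (derived state 'absent') is unique to Lineage G (autapomorphy; uninformative for grouping).
Only Lineage F, Lineage P, and Lineage Z show the derived state 'present' for dorsal spines, supporting them as a clade.
forked tongue (derived state 'present') is shared by all ingroup taxa — unites the whole ingroup.
Most parsimonious ingroup topology: (((Lineage F,Lineage P),Lineage Z),Lineage G).
Changes per character on this tree: dermal ossicles: 1; nictitating membrane: 1; dorsal spines: 1; forked tongue: 1.
Total = 4.

4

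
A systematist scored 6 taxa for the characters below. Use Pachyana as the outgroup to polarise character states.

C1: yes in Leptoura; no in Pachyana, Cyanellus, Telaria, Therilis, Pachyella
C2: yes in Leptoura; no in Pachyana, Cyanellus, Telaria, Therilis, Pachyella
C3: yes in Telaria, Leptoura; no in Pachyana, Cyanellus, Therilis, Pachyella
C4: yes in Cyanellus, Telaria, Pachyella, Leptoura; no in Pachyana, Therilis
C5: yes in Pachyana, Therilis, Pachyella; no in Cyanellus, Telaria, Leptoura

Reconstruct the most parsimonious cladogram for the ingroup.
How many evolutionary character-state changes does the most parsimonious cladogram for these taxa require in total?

Character polarity is set by the outgroup: the derived state is whichever differs from the outgroup's state, so for C5 the derived state is 'no', and for the remaining characters it is 'yes'.
C1 (derived state 'yes') is unique to Leptoura (autapomorphy; uninformative for grouping).
C2 (derived state 'yes') is unique to Leptoura (autapomorphy; uninformative for grouping).
Only Leptoura and Telaria show the derived state 'yes' for C3, supporting them as a clade.
Only Cyanellus, Leptoura, Pachyella, and Telaria show the derived state 'yes' for C4, supporting them as a clade.
C5 (derived state 'no') is shared by Cyanellus, Leptoura, and Telaria — a synapomorphy uniting that clade.
Most parsimonious ingroup topology: (((Cyanellus,(Telaria,Leptoura)),Pachyella),Therilis).
Changes per character on this tree: C1: 1; C2: 1; C3: 1; C4: 1; C5: 1.
Total = 5.

5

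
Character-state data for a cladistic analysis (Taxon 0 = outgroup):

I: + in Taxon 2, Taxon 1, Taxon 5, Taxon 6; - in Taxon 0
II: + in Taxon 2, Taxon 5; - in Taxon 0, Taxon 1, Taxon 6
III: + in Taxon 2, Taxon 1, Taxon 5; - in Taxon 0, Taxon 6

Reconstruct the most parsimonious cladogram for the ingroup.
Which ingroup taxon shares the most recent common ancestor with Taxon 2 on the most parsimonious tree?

Taxon 5

The outgroup has state '-' for every character, so '+' is the derived state throughout.
All ingroup taxa share the derived state '+' for I; it defines the ingroup but does not resolve relationships within it.
Only Taxon 2 and Taxon 5 show the derived state '+' for II, supporting them as a clade.
III: derived state '+' in Taxon 1, Taxon 2, and Taxon 5 only — synapomorphy for {Taxon 1, Taxon 2, Taxon 5}.
Most parsimonious ingroup topology: (((Taxon 2,Taxon 5),Taxon 1),Taxon 6).
Taxon 2 and Taxon 5 form a cherry on this tree, so they are sister taxa.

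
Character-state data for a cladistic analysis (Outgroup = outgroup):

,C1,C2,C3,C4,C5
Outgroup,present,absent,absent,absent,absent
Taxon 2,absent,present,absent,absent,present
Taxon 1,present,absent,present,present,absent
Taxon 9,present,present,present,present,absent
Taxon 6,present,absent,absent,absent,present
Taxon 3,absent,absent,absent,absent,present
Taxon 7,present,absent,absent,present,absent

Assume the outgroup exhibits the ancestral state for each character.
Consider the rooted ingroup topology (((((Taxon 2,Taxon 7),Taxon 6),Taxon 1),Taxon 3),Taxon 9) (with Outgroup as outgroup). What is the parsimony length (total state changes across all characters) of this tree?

12

Map each character onto (((((Taxon 2,Taxon 7),Taxon 6),Taxon 1),Taxon 3),Taxon 9) (rooted by Outgroup) and count the minimum state changes it requires (Fitch parsimony):
C1: 2; C2: 2; C3: 2; C4: 3; C5: 3.
Total tree length = 12.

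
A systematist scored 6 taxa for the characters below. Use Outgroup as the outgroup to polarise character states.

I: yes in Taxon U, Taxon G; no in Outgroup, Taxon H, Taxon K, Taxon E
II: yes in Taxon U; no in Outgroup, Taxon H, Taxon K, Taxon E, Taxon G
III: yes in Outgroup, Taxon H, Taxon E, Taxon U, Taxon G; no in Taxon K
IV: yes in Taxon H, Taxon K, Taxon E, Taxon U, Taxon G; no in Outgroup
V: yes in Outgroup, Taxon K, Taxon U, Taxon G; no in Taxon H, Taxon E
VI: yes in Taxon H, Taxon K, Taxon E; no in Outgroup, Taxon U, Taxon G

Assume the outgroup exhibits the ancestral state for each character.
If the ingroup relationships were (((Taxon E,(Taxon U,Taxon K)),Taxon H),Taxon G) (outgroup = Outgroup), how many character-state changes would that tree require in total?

Map each character onto (((Taxon E,(Taxon U,Taxon K)),Taxon H),Taxon G) (rooted by Outgroup) and count the minimum state changes it requires (Fitch parsimony):
I: 2; II: 1; III: 1; IV: 1; V: 2; VI: 2.
Total tree length = 9.

9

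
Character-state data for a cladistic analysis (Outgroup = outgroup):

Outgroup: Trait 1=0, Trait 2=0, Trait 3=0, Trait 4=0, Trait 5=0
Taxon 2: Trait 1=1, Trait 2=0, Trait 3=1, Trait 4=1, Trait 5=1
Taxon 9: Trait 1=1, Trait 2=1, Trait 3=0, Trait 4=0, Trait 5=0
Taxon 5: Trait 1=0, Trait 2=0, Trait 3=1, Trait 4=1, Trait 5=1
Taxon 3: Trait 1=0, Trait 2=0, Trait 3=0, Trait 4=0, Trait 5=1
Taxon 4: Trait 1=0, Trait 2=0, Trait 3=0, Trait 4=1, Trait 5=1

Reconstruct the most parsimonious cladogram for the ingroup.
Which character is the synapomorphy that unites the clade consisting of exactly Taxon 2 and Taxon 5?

The outgroup has state '0' for every character, so '1' is the derived state throughout.
Trait 1 groups Taxon 2 and Taxon 9, which is incompatible with the clades supported by the remaining characters; treating it as convergent (homoplasy) costs fewer steps than any alternative tree.
Trait 2: derived state '1' in Taxon 9 only — an autapomorphy, so it tells us nothing about relationships among taxa.
Trait 3: derived state '1' in Taxon 2 and Taxon 5 only — synapomorphy for {Taxon 2, Taxon 5}.
Trait 4 (derived state '1') is shared by Taxon 2, Taxon 4, and Taxon 5 — a synapomorphy uniting that clade.
Trait 5 (derived state '1') is shared by Taxon 2, Taxon 3, Taxon 4, and Taxon 5 — a synapomorphy uniting that clade.
Most parsimonious ingroup topology: ((((Taxon 2,Taxon 5),Taxon 4),Taxon 3),Taxon 9).
The clade {Taxon 2, Taxon 5} is supported by Trait 3: its derived state '1' occurs in exactly those taxa and in no other taxon (including the outgroup).

Trait 3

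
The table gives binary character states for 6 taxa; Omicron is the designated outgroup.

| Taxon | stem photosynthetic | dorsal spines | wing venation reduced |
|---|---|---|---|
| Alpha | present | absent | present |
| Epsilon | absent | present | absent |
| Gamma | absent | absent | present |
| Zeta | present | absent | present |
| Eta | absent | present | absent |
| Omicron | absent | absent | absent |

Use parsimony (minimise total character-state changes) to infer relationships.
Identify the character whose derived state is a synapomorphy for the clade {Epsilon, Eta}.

dorsal spines

The outgroup has state 'absent' for every character, so 'present' is the derived state throughout.
stem photosynthetic (derived state 'present') is shared by Alpha and Zeta — a synapomorphy uniting that clade.
Only Epsilon and Eta show the derived state 'present' for dorsal spines, supporting them as a clade.
Only Alpha, Gamma, and Zeta show the derived state 'present' for wing venation reduced, supporting them as a clade.
Most parsimonious ingroup topology: (((Zeta,Alpha),Gamma),(Epsilon,Eta)).
The clade {Epsilon, Eta} is supported by dorsal spines: its derived state 'present' occurs in exactly those taxa and in no other taxon (including the outgroup).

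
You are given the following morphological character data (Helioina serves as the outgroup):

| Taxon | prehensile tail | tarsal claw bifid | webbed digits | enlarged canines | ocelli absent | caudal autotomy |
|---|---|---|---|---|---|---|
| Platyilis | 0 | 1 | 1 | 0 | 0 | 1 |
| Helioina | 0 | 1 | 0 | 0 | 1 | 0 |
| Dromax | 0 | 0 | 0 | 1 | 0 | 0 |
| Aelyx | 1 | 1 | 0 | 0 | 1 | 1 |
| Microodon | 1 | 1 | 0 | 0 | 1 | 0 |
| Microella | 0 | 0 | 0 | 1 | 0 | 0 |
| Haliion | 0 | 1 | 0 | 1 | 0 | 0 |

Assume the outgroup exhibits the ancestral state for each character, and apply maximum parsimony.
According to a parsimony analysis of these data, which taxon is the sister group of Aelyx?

Microodon

Character polarity is set by the outgroup: the derived state is whichever differs from the outgroup's state, so for tarsal claw bifid, ocelli absent the derived state is '0', and for the remaining characters it is '1'.
prehensile tail: derived state '1' in Aelyx and Microodon only — synapomorphy for {Aelyx, Microodon}.
Only Dromax and Microella show the derived state '0' for tarsal claw bifid, supporting them as a clade.
webbed digits: derived state '1' in Platyilis only — an autapomorphy, so it tells us nothing about relationships among taxa.
Only Dromax, Haliion, and Microella show the derived state '1' for enlarged canines, supporting them as a clade.
Only Dromax, Haliion, Microella, and Platyilis show the derived state '0' for ocelli absent, supporting them as a clade.
caudal autotomy (state '1') occurs in Aelyx and Platyilis but conflicts with the nesting implied by the other characters — most parsimoniously interpreted as homoplasy.
Most parsimonious ingroup topology: ((Microodon,Aelyx),(((Microella,Dromax),Haliion),Platyilis)).
Aelyx and Microodon form a cherry on this tree, so they are sister taxa.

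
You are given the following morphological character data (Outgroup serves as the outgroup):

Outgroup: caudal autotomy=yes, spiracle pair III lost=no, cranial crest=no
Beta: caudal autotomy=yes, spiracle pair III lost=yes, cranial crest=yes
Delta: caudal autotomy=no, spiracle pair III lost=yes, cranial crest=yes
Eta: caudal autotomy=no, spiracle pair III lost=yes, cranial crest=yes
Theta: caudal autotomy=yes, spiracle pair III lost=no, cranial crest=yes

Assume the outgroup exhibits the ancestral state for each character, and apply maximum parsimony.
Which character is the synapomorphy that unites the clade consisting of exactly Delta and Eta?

caudal autotomy

Character polarity is set by the outgroup: the derived state is whichever differs from the outgroup's state, so for caudal autotomy the derived state is 'no', and for the remaining characters it is 'yes'.
Only Delta and Eta show the derived state 'no' for caudal autotomy, supporting them as a clade.
spiracle pair III lost (derived state 'yes') is shared by Beta, Delta, and Eta — a synapomorphy uniting that clade.
All ingroup taxa share the derived state 'yes' for cranial crest; it defines the ingroup but does not resolve relationships within it.
Most parsimonious ingroup topology: ((Beta,(Delta,Eta)),Theta).
The clade {Delta, Eta} is supported by caudal autotomy: its derived state 'no' occurs in exactly those taxa and in no other taxon (including the outgroup).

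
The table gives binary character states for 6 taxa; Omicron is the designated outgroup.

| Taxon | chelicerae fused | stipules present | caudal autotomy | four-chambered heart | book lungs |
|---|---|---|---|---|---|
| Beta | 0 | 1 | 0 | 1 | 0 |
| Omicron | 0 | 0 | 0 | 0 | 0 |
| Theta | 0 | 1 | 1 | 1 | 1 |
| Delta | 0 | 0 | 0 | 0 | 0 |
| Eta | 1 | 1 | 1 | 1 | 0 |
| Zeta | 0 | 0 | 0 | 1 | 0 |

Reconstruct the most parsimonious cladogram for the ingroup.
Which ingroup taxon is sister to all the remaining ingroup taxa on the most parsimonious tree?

The outgroup has state '0' for every character, so '1' is the derived state throughout.
chelicerae fused (derived state '1') is unique to Eta (autapomorphy; uninformative for grouping).
Only Beta, Eta, and Theta show the derived state '1' for stipules present, supporting them as a clade.
Only Eta and Theta show the derived state '1' for caudal autotomy, supporting them as a clade.
four-chambered heart: derived state '1' in Beta, Eta, Theta, and Zeta only — synapomorphy for {Beta, Eta, Theta, Zeta}.
book lungs: derived state '1' in Theta only — an autapomorphy, so it tells us nothing about relationships among taxa.
Most parsimonious ingroup topology: (Delta,(((Eta,Theta),Beta),Zeta)).
Delta is sister to the clade containing all other ingroup taxa, so it is the earliest-diverging (most basal) ingroup lineage.

Delta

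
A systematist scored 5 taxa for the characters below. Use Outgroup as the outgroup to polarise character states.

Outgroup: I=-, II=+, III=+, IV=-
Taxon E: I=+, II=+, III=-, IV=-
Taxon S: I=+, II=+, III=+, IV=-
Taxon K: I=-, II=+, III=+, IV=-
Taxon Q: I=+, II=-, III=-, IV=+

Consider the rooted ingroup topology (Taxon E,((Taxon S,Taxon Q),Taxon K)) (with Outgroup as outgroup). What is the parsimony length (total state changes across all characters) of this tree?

6

Map each character onto (Taxon E,((Taxon S,Taxon Q),Taxon K)) (rooted by Outgroup) and count the minimum state changes it requires (Fitch parsimony):
I: 2; II: 1; III: 2; IV: 1.
Total tree length = 6.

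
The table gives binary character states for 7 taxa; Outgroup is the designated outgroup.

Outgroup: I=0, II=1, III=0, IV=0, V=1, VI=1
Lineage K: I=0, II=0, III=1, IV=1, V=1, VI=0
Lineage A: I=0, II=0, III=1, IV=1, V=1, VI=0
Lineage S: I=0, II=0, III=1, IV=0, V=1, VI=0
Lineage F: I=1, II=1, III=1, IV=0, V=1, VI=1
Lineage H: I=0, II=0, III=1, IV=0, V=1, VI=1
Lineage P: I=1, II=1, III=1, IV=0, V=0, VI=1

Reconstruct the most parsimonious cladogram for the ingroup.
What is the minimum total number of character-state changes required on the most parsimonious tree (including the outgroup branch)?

Character polarity is set by the outgroup: the derived state is whichever differs from the outgroup's state, so for II, V, VI the derived state is '0', and for the remaining characters it is '1'.
Only Lineage F and Lineage P show the derived state '1' for I, supporting them as a clade.
II (derived state '0') is shared by Lineage A, Lineage H, Lineage K, and Lineage S — a synapomorphy uniting that clade.
All ingroup taxa share the derived state '1' for III; it defines the ingroup but does not resolve relationships within it.
IV (derived state '1') is shared by Lineage A and Lineage K — a synapomorphy uniting that clade.
V: derived state '0' in Lineage P only — an autapomorphy, so it tells us nothing about relationships among taxa.
VI (derived state '0') is shared by Lineage A, Lineage K, and Lineage S — a synapomorphy uniting that clade.
Most parsimonious ingroup topology: ((((Lineage K,Lineage A),Lineage S),Lineage H),(Lineage F,Lineage P)).
Changes per character on this tree: I: 1; II: 1; III: 1; IV: 1; V: 1; VI: 1.
Total = 6.

6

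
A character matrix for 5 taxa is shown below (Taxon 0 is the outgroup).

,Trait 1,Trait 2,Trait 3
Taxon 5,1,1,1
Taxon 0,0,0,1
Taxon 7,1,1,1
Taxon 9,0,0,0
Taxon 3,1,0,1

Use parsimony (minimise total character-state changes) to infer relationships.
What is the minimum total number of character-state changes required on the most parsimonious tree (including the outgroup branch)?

3

Character polarity is set by the outgroup: the derived state is whichever differs from the outgroup's state, so for Trait 3 the derived state is '0', and for the remaining characters it is '1'.
Only Taxon 3, Taxon 5, and Taxon 7 show the derived state '1' for Trait 1, supporting them as a clade.
Trait 2: derived state '1' in Taxon 5 and Taxon 7 only — synapomorphy for {Taxon 5, Taxon 7}.
Trait 3 (derived state '0') is unique to Taxon 9 (autapomorphy; uninformative for grouping).
Most parsimonious ingroup topology: ((Taxon 3,(Taxon 7,Taxon 5)),Taxon 9).
Changes per character on this tree: Trait 1: 1; Trait 2: 1; Trait 3: 1.
Total = 3.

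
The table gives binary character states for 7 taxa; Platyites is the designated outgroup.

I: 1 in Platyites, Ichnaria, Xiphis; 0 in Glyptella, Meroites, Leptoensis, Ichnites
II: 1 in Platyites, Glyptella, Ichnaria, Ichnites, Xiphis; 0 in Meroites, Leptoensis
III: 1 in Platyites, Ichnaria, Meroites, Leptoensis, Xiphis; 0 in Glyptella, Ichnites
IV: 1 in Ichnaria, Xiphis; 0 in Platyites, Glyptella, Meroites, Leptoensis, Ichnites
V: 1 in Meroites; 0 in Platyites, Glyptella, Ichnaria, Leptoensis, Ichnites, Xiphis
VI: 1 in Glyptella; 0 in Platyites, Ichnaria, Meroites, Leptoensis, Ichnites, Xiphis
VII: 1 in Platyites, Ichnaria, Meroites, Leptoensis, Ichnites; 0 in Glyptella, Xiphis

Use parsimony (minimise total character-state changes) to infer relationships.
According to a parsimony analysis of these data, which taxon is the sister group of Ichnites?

Glyptella

Character polarity is set by the outgroup: the derived state is whichever differs from the outgroup's state, so for I, II, III, VII the derived state is '0', and for the remaining characters it is '1'.
I: derived state '0' in Glyptella, Ichnites, Leptoensis, and Meroites only — synapomorphy for {Glyptella, Ichnites, Leptoensis, Meroites}.
II (derived state '0') is shared by Leptoensis and Meroites — a synapomorphy uniting that clade.
III: derived state '0' in Glyptella and Ichnites only — synapomorphy for {Glyptella, Ichnites}.
IV (derived state '1') is shared by Ichnaria and Xiphis — a synapomorphy uniting that clade.
V (derived state '1') is unique to Meroites (autapomorphy; uninformative for grouping).
VI: derived state '1' in Glyptella only — an autapomorphy, so it tells us nothing about relationships among taxa.
VII (state '0') occurs in Glyptella and Xiphis but conflicts with the nesting implied by the other characters — most parsimoniously interpreted as homoplasy.
Most parsimonious ingroup topology: (((Glyptella,Ichnites),(Meroites,Leptoensis)),(Ichnaria,Xiphis)).
Ichnites and Glyptella form a cherry on this tree, so they are sister taxa.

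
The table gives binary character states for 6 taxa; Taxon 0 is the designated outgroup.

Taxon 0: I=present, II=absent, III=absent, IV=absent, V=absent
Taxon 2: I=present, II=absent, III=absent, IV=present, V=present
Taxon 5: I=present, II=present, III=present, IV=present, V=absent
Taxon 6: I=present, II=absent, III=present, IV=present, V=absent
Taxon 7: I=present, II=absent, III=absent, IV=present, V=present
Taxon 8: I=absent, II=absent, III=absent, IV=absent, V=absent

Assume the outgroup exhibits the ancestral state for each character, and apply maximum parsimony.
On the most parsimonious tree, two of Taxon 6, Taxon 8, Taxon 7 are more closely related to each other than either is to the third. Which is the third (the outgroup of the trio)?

Taxon 8

Character polarity is set by the outgroup: the derived state is whichever differs from the outgroup's state, so for I the derived state is 'absent', and for the remaining characters it is 'present'.
I: derived state 'absent' in Taxon 8 only — an autapomorphy, so it tells us nothing about relationships among taxa.
II (derived state 'present') is unique to Taxon 5 (autapomorphy; uninformative for grouping).
Only Taxon 5 and Taxon 6 show the derived state 'present' for III, supporting them as a clade.
Only Taxon 2, Taxon 5, Taxon 6, and Taxon 7 show the derived state 'present' for IV, supporting them as a clade.
Only Taxon 2 and Taxon 7 show the derived state 'present' for V, supporting them as a clade.
Most parsimonious ingroup topology: (((Taxon 2,Taxon 7),(Taxon 5,Taxon 6)),Taxon 8).
Taxon 6 and Taxon 7 share a more recent common ancestor with each other than either does with Taxon 8, so Taxon 8 is the least closely related of the three.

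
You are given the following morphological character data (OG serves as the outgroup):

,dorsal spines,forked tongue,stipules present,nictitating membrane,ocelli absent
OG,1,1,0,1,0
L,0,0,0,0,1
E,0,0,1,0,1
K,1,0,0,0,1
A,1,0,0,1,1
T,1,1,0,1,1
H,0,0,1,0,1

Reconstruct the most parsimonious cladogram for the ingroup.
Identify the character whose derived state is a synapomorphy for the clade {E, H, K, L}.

Character polarity is set by the outgroup: the derived state is whichever differs from the outgroup's state, so for dorsal spines, forked tongue, nictitating membrane the derived state is '0', and for the remaining characters it is '1'.
Only E, H, and L show the derived state '0' for dorsal spines, supporting them as a clade.
forked tongue: derived state '0' in A, E, H, K, and L only — synapomorphy for {A, E, H, K, L}.
stipules present: derived state '1' in E and H only — synapomorphy for {E, H}.
nictitating membrane: derived state '0' in E, H, K, and L only — synapomorphy for {E, H, K, L}.
All ingroup taxa share the derived state '1' for ocelli absent; it defines the ingroup but does not resolve relationships within it.
Most parsimonious ingroup topology: ((((L,(E,H)),K),A),T).
The clade {E, H, K, L} is supported by nictitating membrane: its derived state '0' occurs in exactly those taxa and in no other taxon (including the outgroup).

nictitating membrane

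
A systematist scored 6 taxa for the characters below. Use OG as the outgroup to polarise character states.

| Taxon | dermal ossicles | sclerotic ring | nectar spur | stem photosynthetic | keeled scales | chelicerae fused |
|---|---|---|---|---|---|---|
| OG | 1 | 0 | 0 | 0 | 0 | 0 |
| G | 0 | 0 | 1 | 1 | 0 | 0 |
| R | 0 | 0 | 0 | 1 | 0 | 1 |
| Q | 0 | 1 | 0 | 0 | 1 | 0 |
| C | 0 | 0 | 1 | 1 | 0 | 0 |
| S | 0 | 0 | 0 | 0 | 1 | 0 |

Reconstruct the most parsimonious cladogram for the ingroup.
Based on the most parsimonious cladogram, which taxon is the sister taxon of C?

Character polarity is set by the outgroup: the derived state is whichever differs from the outgroup's state, so for dermal ossicles the derived state is '0', and for the remaining characters it is '1'.
dermal ossicles (derived state '0') is shared by all ingroup taxa — unites the whole ingroup.
sclerotic ring (derived state '1') is unique to Q (autapomorphy; uninformative for grouping).
Only C and G show the derived state '1' for nectar spur, supporting them as a clade.
stem photosynthetic (derived state '1') is shared by C, G, and R — a synapomorphy uniting that clade.
keeled scales: derived state '1' in Q and S only — synapomorphy for {Q, S}.
chelicerae fused: derived state '1' in R only — an autapomorphy, so it tells us nothing about relationships among taxa.
Most parsimonious ingroup topology: (((G,C),R),(Q,S)).
C and G form a cherry on this tree, so they are sister taxa.

G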